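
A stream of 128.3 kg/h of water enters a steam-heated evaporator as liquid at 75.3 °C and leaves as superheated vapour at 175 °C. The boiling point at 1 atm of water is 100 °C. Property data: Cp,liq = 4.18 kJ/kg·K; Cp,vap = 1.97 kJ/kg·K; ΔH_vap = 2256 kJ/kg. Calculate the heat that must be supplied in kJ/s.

Q = 89.3 kJ/s

liquid 75.3→100 °C: 103.25 kJ/kg
vaporisation at 100 °C: 2256 kJ/kg
vapour 100→175 °C: 147.75 kJ/kg
Δh = 103.25 + 2256 + 147.75 = 2507 kJ/kg
Q = ṁ·Δh = 128.3 kg/h × 2507 kJ/kg = 321650 kJ/h
|Q| = 89.347 kW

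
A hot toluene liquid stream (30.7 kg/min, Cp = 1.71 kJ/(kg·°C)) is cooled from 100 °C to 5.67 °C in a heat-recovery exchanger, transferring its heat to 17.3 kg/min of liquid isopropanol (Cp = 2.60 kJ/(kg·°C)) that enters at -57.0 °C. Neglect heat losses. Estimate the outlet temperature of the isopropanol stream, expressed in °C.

T_c,out = 53.1 °C

Heat released by hot stream: Q = 30.7 × 1.71 × (100 − 5.67) = 4952 kJ/min
Energy balance on cold side (adiabatic exchanger): Q = ṁ_c·Cp_c·(T_c,out − T_c,in)
T_c,out = -57.0 + 4952/(17.3 × 2.60) = 53.094 °C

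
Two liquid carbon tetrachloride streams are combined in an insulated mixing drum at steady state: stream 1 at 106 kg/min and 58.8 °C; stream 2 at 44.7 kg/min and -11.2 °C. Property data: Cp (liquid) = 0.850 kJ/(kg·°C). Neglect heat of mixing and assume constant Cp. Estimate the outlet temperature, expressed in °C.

T_out = 38.0 °C

Adiabatic, steady state ⇒ Σ ṁᵢCp,ᵢ(T_out − Tᵢ) = 0
T_out = Σ ṁᵢCp,ᵢTᵢ / Σ ṁᵢCp,ᵢ
      = 4872.3 / 128.09 = 38.037 °C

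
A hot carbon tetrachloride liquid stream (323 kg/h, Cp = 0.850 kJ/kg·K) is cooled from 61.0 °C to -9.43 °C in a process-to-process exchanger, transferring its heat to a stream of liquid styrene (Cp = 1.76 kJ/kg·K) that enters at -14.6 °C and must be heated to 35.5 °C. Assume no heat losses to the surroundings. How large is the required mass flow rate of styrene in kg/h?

ṁ_c = 219 kg/h

Heat released by hot stream: Q = 323 × 0.850 × (61.0 − -9.43) = 19337 kJ/h
Energy balance on cold side (adiabatic exchanger): Q = ṁ_c·Cp_c·(T_c,out − T_c,in)
ṁ_c = 19337 / [1.76 × (35.5 − -14.6)] = 219.3 kg/h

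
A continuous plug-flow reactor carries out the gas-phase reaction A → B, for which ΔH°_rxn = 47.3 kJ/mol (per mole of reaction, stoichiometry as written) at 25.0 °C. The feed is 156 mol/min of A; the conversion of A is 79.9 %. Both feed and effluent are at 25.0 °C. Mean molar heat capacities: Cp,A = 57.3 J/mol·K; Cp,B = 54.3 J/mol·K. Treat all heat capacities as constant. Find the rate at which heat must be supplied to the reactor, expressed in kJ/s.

Q_in = 98.3 kJ/s

Extent of reaction ξ = 0.799 × 156 = 124.64 mol/min
Reaction term: ξ·ΔH°_rxn = 124.64 × 47.3 = 5895.7 kJ/min
Q = ΔH = 5895.7 kJ/min = 98.261 kW
Heat supplied = 98.261 kJ/s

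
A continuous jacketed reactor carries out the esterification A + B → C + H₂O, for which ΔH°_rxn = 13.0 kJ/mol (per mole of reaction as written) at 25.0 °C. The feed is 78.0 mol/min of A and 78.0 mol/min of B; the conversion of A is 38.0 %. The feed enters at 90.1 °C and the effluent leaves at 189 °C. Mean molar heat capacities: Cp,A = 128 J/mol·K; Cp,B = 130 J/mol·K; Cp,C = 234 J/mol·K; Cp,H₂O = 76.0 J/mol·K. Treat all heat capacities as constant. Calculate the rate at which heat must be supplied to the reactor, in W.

Extent of reaction ξ = 0.380 × 78.0 = 29.64 mol/min
Reaction term: ξ·ΔH°_rxn = 29.64 × 13.0 = 385.32 kJ/min
Sensible, feed 90.1→25 °C: -1310.1 kJ/min
Outlet flows (mol/min): A 48.36, B 48.36, C 29.64, H₂O 29.64
Sensible, products 25→189 °C: 3553.1 kJ/min
Q = ΔH = 2628.4 kJ/min = 43.806 kW
Heat supplied = 43806 W

Q_in = 43800 W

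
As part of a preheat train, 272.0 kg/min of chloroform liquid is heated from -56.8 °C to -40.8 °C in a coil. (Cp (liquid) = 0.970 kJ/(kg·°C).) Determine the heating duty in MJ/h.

Q = 253 MJ/h

Q = ṁ·Cp·ΔT = 272.0 × 0.970 × (-40.8 − -56.8) = 4221.4 kJ/min
Converting: 4221.4 / 60 s = 70.357 kW
Heating duty = 253.29 MJ/h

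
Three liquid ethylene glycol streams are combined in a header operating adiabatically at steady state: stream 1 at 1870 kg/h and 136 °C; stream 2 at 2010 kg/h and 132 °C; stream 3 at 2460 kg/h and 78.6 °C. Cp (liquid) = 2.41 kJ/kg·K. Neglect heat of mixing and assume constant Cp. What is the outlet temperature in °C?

Adiabatic, steady state ⇒ Σ ṁᵢCp,ᵢ(T_out − Tᵢ) = 0
Σ ṁᵢCp,ᵢTᵢ = 1870×2.41×136 + 2010×2.41×132 + 2460×2.41×78.6 = 1.7183e+06
Σ ṁᵢCp,ᵢ = 1870×2.41 + 2010×2.41 + 2460×2.41 = 15279
T_out = 1.7183e+06 / 15279 = 112.46 °C

T_out = 112 °C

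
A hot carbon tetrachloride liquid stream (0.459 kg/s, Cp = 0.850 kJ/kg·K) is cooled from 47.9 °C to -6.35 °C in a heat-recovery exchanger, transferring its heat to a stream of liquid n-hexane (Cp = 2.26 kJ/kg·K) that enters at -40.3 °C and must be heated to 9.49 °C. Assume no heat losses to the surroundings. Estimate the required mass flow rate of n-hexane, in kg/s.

Heat released by hot stream: Q = 0.459 × 0.850 × (47.9 − -6.35) = 21.166 kJ/s
Energy balance on cold side (adiabatic exchanger): Q = ṁ_c·Cp_c·(T_c,out − T_c,in)
ṁ_c = 21.166 / [2.26 × (9.49 − -40.3)] = 0.1881 kg/s

ṁ_c = 0.188 kg/s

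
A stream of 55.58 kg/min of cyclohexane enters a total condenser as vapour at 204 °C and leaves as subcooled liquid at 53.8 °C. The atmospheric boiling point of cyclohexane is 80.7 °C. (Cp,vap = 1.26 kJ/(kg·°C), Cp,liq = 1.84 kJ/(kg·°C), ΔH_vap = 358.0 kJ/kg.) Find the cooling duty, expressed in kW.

vapour 204→80.7 °C: -155.36 kJ/kg
condensation at 80.7 °C: -358 kJ/kg
liquid 80.7→53.8 °C: -49.496 kJ/kg
Δh = -155.36 + -358 + -49.496 = -562.85 kJ/kg
Q = ṁ·Δh = 55.58 kg/min × -562.85 kJ/kg = -31283 kJ/min
|Q| = 521.39 kW

Q_c = 521 kW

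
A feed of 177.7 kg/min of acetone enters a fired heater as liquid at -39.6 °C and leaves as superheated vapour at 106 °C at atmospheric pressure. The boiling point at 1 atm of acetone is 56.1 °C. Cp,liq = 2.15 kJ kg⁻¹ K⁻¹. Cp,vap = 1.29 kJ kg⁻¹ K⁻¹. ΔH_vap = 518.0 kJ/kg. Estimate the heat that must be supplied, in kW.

Q = 2330 kW

liquid -39.6→56.1 °C: 205.75 kJ/kg
vaporisation at 56.1 °C: 518 kJ/kg
vapour 56.1→106 °C: 64.371 kJ/kg
Δh = 205.75 + 518 + 64.371 = 788.13 kJ/kg
Q = ṁ·Δh = 177.7 kg/min × 788.13 kJ/kg = 140050 kJ/min
|Q| = 2334.2 kW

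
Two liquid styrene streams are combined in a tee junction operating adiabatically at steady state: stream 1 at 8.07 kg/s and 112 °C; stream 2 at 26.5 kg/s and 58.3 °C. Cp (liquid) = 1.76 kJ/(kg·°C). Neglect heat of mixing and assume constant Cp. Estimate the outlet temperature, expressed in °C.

T_out = 70.8 °C

Adiabatic, steady state ⇒ Σ ṁᵢCp,ᵢ(T_out − Tᵢ) = 0
T_out = Σ ṁᵢCp,ᵢTᵢ / Σ ṁᵢCp,ᵢ
      = 4309.9 / 60.843 = 70.836 °C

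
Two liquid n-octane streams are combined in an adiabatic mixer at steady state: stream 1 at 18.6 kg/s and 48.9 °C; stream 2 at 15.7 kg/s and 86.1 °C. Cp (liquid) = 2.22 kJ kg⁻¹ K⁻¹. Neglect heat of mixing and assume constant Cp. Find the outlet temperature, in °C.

T_out = 65.9 °C

Energy balance with Q = 0: Σ ṁᵢCp,ᵢ(T_out − Tᵢ) = 0
T_out = Σ ṁᵢCp,ᵢTᵢ / Σ ṁᵢCp,ᵢ
      = 5020.1 / 76.146 = 65.927 °C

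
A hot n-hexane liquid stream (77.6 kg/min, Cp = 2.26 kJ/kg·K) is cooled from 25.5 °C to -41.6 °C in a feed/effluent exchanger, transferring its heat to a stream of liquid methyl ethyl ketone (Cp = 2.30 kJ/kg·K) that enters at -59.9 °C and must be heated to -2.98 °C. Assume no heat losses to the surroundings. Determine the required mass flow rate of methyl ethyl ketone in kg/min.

Heat released by hot stream: Q = 77.6 × 2.26 × (25.5 − -41.6) = 11768 kJ/min
Energy balance on cold side (adiabatic exchanger): Q = ṁ_c·Cp_c·(T_c,out − T_c,in)
ṁ_c = 11768 / [2.30 × (-2.98 − -59.9)] = 89.888 kg/min

ṁ_c = 89.9 kg/min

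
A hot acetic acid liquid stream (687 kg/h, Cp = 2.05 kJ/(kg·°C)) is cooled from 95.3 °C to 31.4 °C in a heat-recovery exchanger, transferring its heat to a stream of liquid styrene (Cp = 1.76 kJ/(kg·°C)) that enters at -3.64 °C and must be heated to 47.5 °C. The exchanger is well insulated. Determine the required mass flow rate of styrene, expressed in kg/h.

ṁ_c = 1000 kg/h

Heat released by hot stream: Q = 687 × 2.05 × (95.3 − 31.4) = 89994 kJ/h
Energy balance on cold side (adiabatic exchanger): Q = ṁ_c·Cp_c·(T_c,out − T_c,in)
ṁ_c = 89994 / [1.76 × (47.5 − -3.64)] = 999.86 kg/h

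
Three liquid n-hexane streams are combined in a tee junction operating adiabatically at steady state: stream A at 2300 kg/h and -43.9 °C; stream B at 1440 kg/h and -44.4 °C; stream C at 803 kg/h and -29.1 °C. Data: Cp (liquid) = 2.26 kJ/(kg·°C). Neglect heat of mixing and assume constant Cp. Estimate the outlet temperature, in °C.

T_out = -41.4 °C

Adiabatic, steady state ⇒ Σ ṁᵢCp,ᵢ(T_out − Tᵢ) = 0
Σ ṁᵢCp,ᵢTᵢ = 2300×2.26×-43.9 + 1440×2.26×-44.4 + 803×2.26×-29.1 = -425500
Σ ṁᵢCp,ᵢ = 2300×2.26 + 1440×2.26 + 803×2.26 = 10267
T_out = -425500 / 10267 = -41.443 °C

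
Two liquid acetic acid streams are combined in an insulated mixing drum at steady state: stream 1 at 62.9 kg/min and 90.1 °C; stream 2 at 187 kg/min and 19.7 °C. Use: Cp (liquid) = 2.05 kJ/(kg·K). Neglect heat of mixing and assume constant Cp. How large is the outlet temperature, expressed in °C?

No heat crosses the boundary, so H_out = H_in.
Σ ṁᵢCp,ᵢTᵢ = 62.9×2.05×90.1 + 187×2.05×19.7 = 19170
Σ ṁᵢCp,ᵢ = 62.9×2.05 + 187×2.05 = 512.29
T_out = 19170 / 512.29 = 37.42 °C

T_out = 37.4 °C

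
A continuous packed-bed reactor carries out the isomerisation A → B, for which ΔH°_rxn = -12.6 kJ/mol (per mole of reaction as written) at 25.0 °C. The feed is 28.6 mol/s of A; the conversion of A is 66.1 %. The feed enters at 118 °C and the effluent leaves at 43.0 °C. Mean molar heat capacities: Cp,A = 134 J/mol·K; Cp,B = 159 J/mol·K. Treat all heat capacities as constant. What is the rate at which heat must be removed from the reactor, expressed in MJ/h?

Q_out = 1860 MJ/h

Extent of reaction ξ = 0.661 × 28.6 = 18.905 mol/s
Reaction term: ξ·ΔH°_rxn = 18.905 × -12.6 = -238.2 kJ/s
Sensible, feed 118→25 °C: -356.41 kJ/s
Outlet flows (mol/s): A 9.6954, B 18.905
Sensible, products 25→43.0 °C: 77.49 kJ/s
Q = ΔH = -517.12 kJ/s = -517.12 kW
Heat removed = 1861.6 MJ/h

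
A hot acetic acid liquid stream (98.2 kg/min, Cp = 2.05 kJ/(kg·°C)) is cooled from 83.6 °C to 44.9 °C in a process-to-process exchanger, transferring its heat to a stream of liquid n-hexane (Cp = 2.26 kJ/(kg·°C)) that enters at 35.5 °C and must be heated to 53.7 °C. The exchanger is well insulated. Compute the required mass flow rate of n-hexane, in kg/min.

ṁ_c = 189 kg/min

Heat released by hot stream: Q = 98.2 × 2.05 × (83.6 − 44.9) = 7790.7 kJ/min
Energy balance on cold side (adiabatic exchanger): Q = ṁ_c·Cp_c·(T_c,out − T_c,in)
ṁ_c = 7790.7 / [2.26 × (53.7 − 35.5)] = 189.41 kg/min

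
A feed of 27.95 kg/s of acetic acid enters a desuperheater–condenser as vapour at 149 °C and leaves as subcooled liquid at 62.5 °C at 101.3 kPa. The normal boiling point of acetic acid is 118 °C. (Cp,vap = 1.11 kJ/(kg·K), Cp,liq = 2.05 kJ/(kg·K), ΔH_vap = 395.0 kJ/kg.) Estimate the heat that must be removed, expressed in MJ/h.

vapour 149→118 °C: -34.41 kJ/kg
condensation at 118 °C: -395 kJ/kg
liquid 118→62.5 °C: -113.77 kJ/kg
Δh = -34.41 + -395 + -113.77 = -543.18 kJ/kg
Q = ṁ·Δh = 27.95 kg/s × -543.18 kJ/kg = -15182 kJ/s
|Q| = 15182 kW = 54655 MJ/h

Q_c = 54700 MJ/h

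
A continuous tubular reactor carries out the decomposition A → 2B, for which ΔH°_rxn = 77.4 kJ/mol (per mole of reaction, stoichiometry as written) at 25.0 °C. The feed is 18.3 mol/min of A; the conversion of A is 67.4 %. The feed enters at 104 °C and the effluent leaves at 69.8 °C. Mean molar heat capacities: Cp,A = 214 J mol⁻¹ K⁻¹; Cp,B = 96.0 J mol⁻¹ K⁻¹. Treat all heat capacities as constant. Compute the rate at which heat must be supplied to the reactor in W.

Extent of reaction ξ = 0.674 × 18.3 = 12.334 mol/min
Reaction term: ξ·ΔH°_rxn = 12.334 × 77.4 = 954.67 kJ/min
Sensible, feed 104→25 °C: -309.38 kJ/min
Outlet flows (mol/min): A 5.9658, B 24.668
Sensible, products 25→69.8 °C: 163.29 kJ/min
Q = ΔH = 808.58 kJ/min = 13.476 kW
Heat supplied = 13476 W

Q_in = 13500 W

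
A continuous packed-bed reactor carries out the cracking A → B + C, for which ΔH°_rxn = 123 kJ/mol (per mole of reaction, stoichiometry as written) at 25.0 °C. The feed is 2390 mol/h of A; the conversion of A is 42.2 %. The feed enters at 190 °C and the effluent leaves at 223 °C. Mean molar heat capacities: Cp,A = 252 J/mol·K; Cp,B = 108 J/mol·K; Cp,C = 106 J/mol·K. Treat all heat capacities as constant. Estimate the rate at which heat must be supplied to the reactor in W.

Extent of reaction ξ = 0.422 × 2390 = 1008.6 mol/h
Reaction term: ξ·ΔH°_rxn = 1008.6 × 123 = 124060 kJ/h
Sensible, feed 190→25 °C: -99376 kJ/h
Outlet flows (mol/h): A 1381.4, B 1008.6, C 1008.6
Sensible, products 25→223 °C: 111660 kJ/h
Q = ΔH = 136340 kJ/h = 37.873 kW
Heat supplied = 37873 W

Q_in = 37900 W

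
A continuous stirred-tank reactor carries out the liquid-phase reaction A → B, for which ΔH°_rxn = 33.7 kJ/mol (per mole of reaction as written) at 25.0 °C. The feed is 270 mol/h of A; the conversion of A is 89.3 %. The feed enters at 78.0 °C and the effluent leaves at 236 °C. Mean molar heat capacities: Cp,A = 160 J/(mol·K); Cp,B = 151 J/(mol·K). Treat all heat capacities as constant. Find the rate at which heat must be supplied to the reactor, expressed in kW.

Q_in = 4.03 kW

Extent of reaction ξ = 0.893 × 270 = 241.11 mol/h
Reaction term: ξ·ΔH°_rxn = 241.11 × 33.7 = 8125.4 kJ/h
Sensible, feed 78.0→25 °C: -2289.6 kJ/h
Outlet flows (mol/h): A 28.89, B 241.11
Sensible, products 25→236 °C: 8657.3 kJ/h
Q = ΔH = 14493 kJ/h = 4.0259 kW
Heat supplied = 4.0259 kW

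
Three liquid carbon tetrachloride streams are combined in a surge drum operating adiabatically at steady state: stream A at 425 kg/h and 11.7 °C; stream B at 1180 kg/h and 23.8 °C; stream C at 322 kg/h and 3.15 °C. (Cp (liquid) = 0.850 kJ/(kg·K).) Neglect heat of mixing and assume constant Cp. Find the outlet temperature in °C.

T_out = 17.7 °C

Energy balance with Q = 0: Σ ṁᵢCp,ᵢ(T_out − Tᵢ) = 0
T_out = Σ ṁᵢCp,ᵢTᵢ / Σ ṁᵢCp,ᵢ
      = 28960 / 1638 = 17.681 °C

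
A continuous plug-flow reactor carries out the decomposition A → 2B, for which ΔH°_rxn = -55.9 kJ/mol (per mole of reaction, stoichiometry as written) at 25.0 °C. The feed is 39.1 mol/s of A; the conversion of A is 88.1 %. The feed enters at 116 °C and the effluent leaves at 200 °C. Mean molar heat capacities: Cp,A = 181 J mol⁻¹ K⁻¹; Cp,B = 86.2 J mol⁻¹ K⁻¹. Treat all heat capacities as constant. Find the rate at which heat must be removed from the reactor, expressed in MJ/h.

Q_out = 4980 MJ/h

Extent of reaction ξ = 0.881 × 39.1 = 34.447 mol/s
Reaction term: ξ·ΔH°_rxn = 34.447 × -55.9 = -1925.6 kJ/s
Sensible, feed 116→25 °C: -644.02 kJ/s
Outlet flows (mol/s): A 4.6529, B 68.894
Sensible, products 25→200 °C: 1186.6 kJ/s
Q = ΔH = -1383 kJ/s = -1383 kW
Heat removed = 4978.7 MJ/h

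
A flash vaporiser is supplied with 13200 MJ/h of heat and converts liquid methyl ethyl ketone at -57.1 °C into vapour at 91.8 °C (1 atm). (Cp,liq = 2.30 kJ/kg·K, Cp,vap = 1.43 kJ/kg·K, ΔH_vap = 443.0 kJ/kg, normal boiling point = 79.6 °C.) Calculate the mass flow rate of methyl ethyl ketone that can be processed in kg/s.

ṁ = 4.73 kg/s

Δh = 2.30×(79.6−-57.1) + 443.0 + 1.43×(91.8−79.6) = 774.86 kJ/kg
Q = 13200 MJ/h = 3666.7 kJ/s = 3666.7 kJ/s
ṁ = Q/Δh = 3666.7 / 774.86 = 4.7321 kg/s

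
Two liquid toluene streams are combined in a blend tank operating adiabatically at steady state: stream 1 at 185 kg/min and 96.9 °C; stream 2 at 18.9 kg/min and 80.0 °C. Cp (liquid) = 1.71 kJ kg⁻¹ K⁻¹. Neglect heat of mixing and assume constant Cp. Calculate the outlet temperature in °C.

No heat crosses the boundary, so H_out = H_in.
Σ ṁᵢCp,ᵢTᵢ = 185×1.71×96.9 + 18.9×1.71×80.0 = 33240
Σ ṁᵢCp,ᵢ = 185×1.71 + 18.9×1.71 = 348.67
T_out = 33240 / 348.67 = 95.333 °C

T_out = 95.3 °C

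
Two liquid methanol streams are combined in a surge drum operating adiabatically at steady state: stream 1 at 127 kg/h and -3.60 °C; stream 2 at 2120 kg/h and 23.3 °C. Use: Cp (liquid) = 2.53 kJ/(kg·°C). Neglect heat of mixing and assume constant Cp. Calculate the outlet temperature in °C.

Energy balance with Q = 0: Σ ṁᵢCp,ᵢ(T_out − Tᵢ) = 0
Σ ṁᵢCp,ᵢTᵢ = 127×2.53×-3.60 + 2120×2.53×23.3 = 123820
Σ ṁᵢCp,ᵢ = 127×2.53 + 2120×2.53 = 5684.9
T_out = 123820 / 5684.9 = 21.78 °C

T_out = 21.8 °C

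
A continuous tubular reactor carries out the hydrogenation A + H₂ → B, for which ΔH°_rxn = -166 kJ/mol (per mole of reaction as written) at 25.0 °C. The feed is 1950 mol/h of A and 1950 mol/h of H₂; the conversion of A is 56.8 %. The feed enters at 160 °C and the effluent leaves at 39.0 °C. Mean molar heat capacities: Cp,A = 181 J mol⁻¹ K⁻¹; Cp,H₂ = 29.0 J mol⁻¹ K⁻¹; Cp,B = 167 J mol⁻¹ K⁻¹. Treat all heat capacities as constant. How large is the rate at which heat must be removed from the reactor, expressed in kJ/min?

Extent of reaction ξ = 0.568 × 1950 = 1107.6 mol/h
Reaction term: ξ·ΔH°_rxn = 1107.6 × -166 = -183860 kJ/h
Sensible, feed 160→25 °C: -55282 kJ/h
Outlet flows (mol/h): A 842.4, H₂ 842.4, B 1107.6
Sensible, products 25→39.0 °C: 5066.2 kJ/h
Q = ΔH = -234080 kJ/h = -65.022 kW
Heat removed = 3901.3 kJ/min

Q_out = 3900 kJ/min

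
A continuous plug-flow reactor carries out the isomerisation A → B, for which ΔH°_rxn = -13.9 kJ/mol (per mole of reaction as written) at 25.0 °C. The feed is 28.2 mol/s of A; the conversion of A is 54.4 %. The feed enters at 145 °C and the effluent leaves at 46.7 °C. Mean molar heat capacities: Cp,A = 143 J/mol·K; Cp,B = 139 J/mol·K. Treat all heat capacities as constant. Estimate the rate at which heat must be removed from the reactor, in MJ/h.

Extent of reaction ξ = 0.544 × 28.2 = 15.341 mol/s
Reaction term: ξ·ΔH°_rxn = 15.341 × -13.9 = -213.24 kJ/s
Sensible, feed 145→25 °C: -483.91 kJ/s
Outlet flows (mol/s): A 12.859, B 15.341
Sensible, products 25→46.7 °C: 86.176 kJ/s
Q = ΔH = -610.97 kJ/s = -610.97 kW
Heat removed = 2199.5 MJ/h

Q_out = 2200 MJ/h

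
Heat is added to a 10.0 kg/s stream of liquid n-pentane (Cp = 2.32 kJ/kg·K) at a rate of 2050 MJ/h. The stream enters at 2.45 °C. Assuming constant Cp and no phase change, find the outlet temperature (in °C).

Q = 2050 MJ/h = 569.44 kJ/s
ΔT = Q/(ṁ·Cp) = 569.44/(10.0×2.32) = 24.545 K
T_out = 2.45 + 24.545 = 26.995 °C

T_out = 27.0 °C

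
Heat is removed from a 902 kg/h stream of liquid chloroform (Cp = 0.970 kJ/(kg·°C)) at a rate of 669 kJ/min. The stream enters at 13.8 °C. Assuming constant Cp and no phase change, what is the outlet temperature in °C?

T_out = -32.1 °C

Q = 669 kJ/min = 40140 kJ/h
ΔT = Q/(ṁ·Cp) = 40140/(902×0.970) = 45.877 K
T_out = 13.8 − 45.877 = -32.077 °C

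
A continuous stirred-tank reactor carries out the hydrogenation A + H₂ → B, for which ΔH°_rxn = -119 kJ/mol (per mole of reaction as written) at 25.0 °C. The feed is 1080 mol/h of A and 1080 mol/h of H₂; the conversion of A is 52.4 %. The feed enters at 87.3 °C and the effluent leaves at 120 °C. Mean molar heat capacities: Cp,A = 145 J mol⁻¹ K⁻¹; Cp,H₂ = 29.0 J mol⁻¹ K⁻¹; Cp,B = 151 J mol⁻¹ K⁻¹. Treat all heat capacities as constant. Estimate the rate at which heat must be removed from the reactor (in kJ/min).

Extent of reaction ξ = 0.524 × 1080 = 565.92 mol/h
Reaction term: ξ·ΔH°_rxn = 565.92 × -119 = -67344 kJ/h
Sensible, feed 87.3→25 °C: -11707 kJ/h
Outlet flows (mol/h): A 514.08, H₂ 514.08, B 565.92
Sensible, products 25→120 °C: 16616 kJ/h
Q = ΔH = -62436 kJ/h = -17.343 kW
Heat removed = 1040.6 kJ/min

Q_out = 1040 kJ/min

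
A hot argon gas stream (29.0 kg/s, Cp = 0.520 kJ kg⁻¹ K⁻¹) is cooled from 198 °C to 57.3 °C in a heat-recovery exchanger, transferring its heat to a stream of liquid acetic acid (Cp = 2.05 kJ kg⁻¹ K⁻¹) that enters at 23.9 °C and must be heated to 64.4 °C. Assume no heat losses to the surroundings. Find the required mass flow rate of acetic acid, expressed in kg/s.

Heat released by hot stream: Q = 29.0 × 0.520 × (198 − 57.3) = 2121.8 kJ/s
Energy balance on cold side (adiabatic exchanger): Q = ṁ_c·Cp_c·(T_c,out − T_c,in)
ṁ_c = 2121.8 / [2.05 × (64.4 − 23.9)] = 25.556 kg/s

ṁ_c = 25.6 kg/s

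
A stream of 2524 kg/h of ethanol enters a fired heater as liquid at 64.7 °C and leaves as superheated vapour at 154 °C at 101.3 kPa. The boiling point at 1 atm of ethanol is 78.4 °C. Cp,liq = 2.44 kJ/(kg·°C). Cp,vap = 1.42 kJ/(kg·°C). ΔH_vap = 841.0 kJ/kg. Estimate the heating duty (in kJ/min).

liquid 64.7→78.4 °C: 33.428 kJ/kg
vaporisation at 78.4 °C: 841 kJ/kg
vapour 78.4→154 °C: 107.35 kJ/kg
Δh = 33.428 + 841 + 107.35 = 981.78 kJ/kg
Q = ṁ·Δh = 2524 kg/h × 981.78 kJ/kg = 2.478e+06 kJ/h
|Q| = 688.34 kW = 41300 kJ/min

Q = 41300 kJ/min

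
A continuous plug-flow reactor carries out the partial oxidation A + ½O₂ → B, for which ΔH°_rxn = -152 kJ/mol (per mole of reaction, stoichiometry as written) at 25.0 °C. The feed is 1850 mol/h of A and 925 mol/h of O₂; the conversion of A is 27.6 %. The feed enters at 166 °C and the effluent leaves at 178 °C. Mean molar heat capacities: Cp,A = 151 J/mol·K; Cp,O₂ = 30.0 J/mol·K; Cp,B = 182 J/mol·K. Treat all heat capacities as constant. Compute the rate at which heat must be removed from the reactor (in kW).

Extent of reaction ξ = 0.276 × 1850 = 510.6 mol/h
Reaction term: ξ·ΔH°_rxn = 510.6 × -152 = -77611 kJ/h
Sensible, feed 166→25 °C: -43301 kJ/h
Outlet flows (mol/h): A 1339.4, O₂ 669.7, B 510.6
Sensible, products 25→178 °C: 48236 kJ/h
Q = ΔH = -72676 kJ/h = -20.188 kW
Heat removed = 20.188 kW

Q_out = 20.2 kW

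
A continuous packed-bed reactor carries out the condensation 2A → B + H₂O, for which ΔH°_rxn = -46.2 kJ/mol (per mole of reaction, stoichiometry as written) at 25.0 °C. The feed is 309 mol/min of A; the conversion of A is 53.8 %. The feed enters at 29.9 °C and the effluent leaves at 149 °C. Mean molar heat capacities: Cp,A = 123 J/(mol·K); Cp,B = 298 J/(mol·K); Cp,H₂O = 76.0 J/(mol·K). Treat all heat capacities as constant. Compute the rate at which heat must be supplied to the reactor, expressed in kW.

Extent of reaction ξ = 0.538 × 309 / 2 = 83.121 mol/min
Reaction term: ξ·ΔH°_rxn = 83.121 × -46.2 = -3840.2 kJ/min
Sensible, feed 29.9→25 °C: -186.23 kJ/min
Outlet flows (mol/min): A 142.76, B 83.121, H₂O 83.121
Sensible, products 25→149 °C: 6032.2 kJ/min
Q = ΔH = 2005.7 kJ/min = 33.429 kW
Heat supplied = 33.429 kW

Q_in = 33.4 kW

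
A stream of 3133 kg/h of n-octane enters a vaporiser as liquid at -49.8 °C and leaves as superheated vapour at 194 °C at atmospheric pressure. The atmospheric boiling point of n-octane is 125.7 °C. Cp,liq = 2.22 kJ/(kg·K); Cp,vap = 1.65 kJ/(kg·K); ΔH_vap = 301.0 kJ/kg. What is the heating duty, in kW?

liquid -49.8→125.7 °C: 389.61 kJ/kg
vaporisation at 125.7 °C: 301 kJ/kg
vapour 125.7→194 °C: 112.69 kJ/kg
Δh = 389.61 + 301 + 112.69 = 803.31 kJ/kg
Q = ṁ·Δh = 3133 kg/h × 803.31 kJ/kg = 2.5168e+06 kJ/h
|Q| = 699.1 kW

Q = 699 kW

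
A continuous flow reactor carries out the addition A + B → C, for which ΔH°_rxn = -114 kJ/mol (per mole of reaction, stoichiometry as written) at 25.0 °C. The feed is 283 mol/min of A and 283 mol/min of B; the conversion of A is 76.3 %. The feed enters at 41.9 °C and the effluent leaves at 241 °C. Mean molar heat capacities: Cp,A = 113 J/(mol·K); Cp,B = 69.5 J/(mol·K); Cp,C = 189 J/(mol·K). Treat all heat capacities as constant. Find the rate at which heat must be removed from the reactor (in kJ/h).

Q_out = 842000 kJ/h

Extent of reaction ξ = 0.763 × 283 = 215.93 mol/min
Reaction term: ξ·ΔH°_rxn = 215.93 × -114 = -24616 kJ/min
Sensible, feed 41.9→25 °C: -872.84 kJ/min
Outlet flows (mol/min): A 67.071, B 67.071, C 215.93
Sensible, products 25→241 °C: 11459 kJ/min
Q = ΔH = -14030 kJ/min = -233.83 kW
Heat removed = 841780 kJ/h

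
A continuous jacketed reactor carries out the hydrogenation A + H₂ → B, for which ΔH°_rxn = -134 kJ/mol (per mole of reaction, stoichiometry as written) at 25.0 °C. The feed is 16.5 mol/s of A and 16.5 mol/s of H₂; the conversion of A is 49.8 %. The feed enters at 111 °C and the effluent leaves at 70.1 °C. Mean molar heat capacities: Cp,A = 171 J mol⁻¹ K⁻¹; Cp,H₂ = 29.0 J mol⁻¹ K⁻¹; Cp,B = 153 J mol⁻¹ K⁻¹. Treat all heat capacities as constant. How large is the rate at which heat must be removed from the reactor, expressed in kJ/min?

Q_out = 75200 kJ/min

Extent of reaction ξ = 0.498 × 16.5 = 8.217 mol/s
Reaction term: ξ·ΔH°_rxn = 8.217 × -134 = -1101.1 kJ/s
Sensible, feed 111→25 °C: -283.8 kJ/s
Outlet flows (mol/s): A 8.283, H₂ 8.283, B 8.217
Sensible, products 25→70.1 °C: 131.41 kJ/s
Q = ΔH = -1253.5 kJ/s = -1253.5 kW
Heat removed = 75208 kJ/min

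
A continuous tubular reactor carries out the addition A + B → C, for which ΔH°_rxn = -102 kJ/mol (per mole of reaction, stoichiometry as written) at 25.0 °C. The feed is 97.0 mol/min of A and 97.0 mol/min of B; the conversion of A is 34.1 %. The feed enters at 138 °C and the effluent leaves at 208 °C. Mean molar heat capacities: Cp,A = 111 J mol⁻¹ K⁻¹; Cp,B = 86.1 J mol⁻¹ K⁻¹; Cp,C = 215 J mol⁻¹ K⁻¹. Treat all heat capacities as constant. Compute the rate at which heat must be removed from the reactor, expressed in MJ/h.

Q_out = 116 MJ/h

Extent of reaction ξ = 0.341 × 97.0 = 33.077 mol/min
Reaction term: ξ·ΔH°_rxn = 33.077 × -102 = -3373.9 kJ/min
Sensible, feed 138→25 °C: -2160.4 kJ/min
Outlet flows (mol/min): A 63.923, B 63.923, C 33.077
Sensible, products 25→208 °C: 3607.1 kJ/min
Q = ΔH = -1927.2 kJ/min = -32.12 kW
Heat removed = 115.63 MJ/h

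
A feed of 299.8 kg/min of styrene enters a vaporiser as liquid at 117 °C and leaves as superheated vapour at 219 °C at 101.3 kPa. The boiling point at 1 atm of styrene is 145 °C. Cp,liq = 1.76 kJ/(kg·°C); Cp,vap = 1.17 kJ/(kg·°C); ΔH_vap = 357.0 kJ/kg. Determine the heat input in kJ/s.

Q = 2460 kJ/s

liquid 117→145 °C: 49.28 kJ/kg
vaporisation at 145 °C: 357 kJ/kg
vapour 145→219 °C: 86.58 kJ/kg
Δh = 49.28 + 357 + 86.58 = 492.86 kJ/kg
Q = ṁ·Δh = 299.8 kg/min × 492.86 kJ/kg = 147760 kJ/min
|Q| = 2462.7 kW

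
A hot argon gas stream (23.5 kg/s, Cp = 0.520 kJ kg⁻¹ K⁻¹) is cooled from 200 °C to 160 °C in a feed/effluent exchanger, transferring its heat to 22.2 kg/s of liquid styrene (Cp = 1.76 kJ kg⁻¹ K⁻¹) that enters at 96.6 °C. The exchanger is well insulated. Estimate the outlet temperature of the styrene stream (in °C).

Heat released by hot stream: Q = 23.5 × 0.520 × (200 − 160) = 488.8 kJ/s
Energy balance on cold side (adiabatic exchanger): Q = ṁ_c·Cp_c·(T_c,out − T_c,in)
T_c,out = 96.6 + 488.8/(22.2 × 1.76) = 109.11 °C

T_c,out = 109 °C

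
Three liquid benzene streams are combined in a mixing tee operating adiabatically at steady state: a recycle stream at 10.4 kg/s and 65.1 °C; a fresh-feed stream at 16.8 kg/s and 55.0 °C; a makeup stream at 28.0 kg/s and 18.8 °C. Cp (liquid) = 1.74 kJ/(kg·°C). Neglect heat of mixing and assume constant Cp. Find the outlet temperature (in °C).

Energy balance with Q = 0: Σ ṁᵢCp,ᵢ(T_out − Tᵢ) = 0
Σ ṁᵢCp,ᵢTᵢ = 10.4×1.74×65.1 + 16.8×1.74×55.0 + 28.0×1.74×18.8 = 3701.7
Σ ṁᵢCp,ᵢ = 10.4×1.74 + 16.8×1.74 + 28.0×1.74 = 96.048
T_out = 3701.7 / 96.048 = 38.541 °C

T_out = 38.5 °C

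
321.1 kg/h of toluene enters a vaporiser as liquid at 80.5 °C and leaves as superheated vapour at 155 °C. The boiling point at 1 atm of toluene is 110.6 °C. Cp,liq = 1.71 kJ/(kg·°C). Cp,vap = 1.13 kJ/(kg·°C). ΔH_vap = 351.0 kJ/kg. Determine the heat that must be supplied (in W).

liquid 80.5→110.6 °C: 51.471 kJ/kg
vaporisation at 110.6 °C: 351 kJ/kg
vapour 110.6→155 °C: 50.172 kJ/kg
Δh = 51.471 + 351 + 50.172 = 452.64 kJ/kg
Q = ṁ·Δh = 321.1 kg/h × 452.64 kJ/kg = 145340 kJ/h
|Q| = 40.373 kW = 40373 W

Q = 40400 W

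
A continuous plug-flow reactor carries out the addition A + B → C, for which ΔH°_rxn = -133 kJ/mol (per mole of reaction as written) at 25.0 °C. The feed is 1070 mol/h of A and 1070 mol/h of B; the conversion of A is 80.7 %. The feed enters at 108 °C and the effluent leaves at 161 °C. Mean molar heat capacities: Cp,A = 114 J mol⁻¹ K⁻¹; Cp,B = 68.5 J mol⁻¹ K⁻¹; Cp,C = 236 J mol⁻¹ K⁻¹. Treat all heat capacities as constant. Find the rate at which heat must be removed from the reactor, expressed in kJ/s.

Extent of reaction ξ = 0.807 × 1070 = 863.49 mol/h
Reaction term: ξ·ΔH°_rxn = 863.49 × -133 = -114840 kJ/h
Sensible, feed 108→25 °C: -16208 kJ/h
Outlet flows (mol/h): A 206.51, B 206.51, C 863.49
Sensible, products 25→161 °C: 32840 kJ/h
Q = ΔH = -98212 kJ/h = -27.281 kW
Heat removed = 27.281 kJ/s

Q_out = 27.3 kJ/s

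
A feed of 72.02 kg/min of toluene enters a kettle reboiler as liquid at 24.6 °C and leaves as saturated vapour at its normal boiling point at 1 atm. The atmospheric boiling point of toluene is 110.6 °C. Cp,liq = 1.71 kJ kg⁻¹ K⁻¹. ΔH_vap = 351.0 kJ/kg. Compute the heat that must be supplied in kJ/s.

Q = 598 kJ/s

liquid 24.6→110.6 °C: 147.06 kJ/kg
vaporisation at 110.6 °C: 351 kJ/kg
Δh = 147.06 + 351 = 498.06 kJ/kg
Q = ṁ·Δh = 72.02 kg/min × 498.06 kJ/kg = 35870 kJ/min
|Q| = 597.84 kW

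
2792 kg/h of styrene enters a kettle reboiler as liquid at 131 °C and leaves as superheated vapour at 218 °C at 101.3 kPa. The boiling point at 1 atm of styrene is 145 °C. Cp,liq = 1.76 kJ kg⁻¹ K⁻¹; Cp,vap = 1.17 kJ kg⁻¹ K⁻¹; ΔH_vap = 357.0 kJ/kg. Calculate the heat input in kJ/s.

Q = 362 kJ/s

liquid 131→145 °C: 24.64 kJ/kg
vaporisation at 145 °C: 357 kJ/kg
vapour 145→218 °C: 85.41 kJ/kg
Δh = 24.64 + 357 + 85.41 = 467.05 kJ/kg
Q = ṁ·Δh = 2792 kg/h × 467.05 kJ/kg = 1.304e+06 kJ/h
|Q| = 362.22 kW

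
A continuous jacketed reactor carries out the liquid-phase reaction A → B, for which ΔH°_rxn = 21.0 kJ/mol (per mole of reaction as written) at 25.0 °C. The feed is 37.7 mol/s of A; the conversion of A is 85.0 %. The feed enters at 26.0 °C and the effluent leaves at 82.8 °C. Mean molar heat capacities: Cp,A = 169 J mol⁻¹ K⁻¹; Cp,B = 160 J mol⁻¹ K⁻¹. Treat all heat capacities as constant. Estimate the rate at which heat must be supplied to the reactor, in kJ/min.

Extent of reaction ξ = 0.850 × 37.7 = 32.045 mol/s
Reaction term: ξ·ΔH°_rxn = 32.045 × 21.0 = 672.95 kJ/s
Sensible, feed 26.0→25 °C: -6.3713 kJ/s
Outlet flows (mol/s): A 5.655, B 32.045
Sensible, products 25→82.8 °C: 351.59 kJ/s
Q = ΔH = 1018.2 kJ/s = 1018.2 kW
Heat supplied = 61090 kJ/min

Q_in = 61100 kJ/min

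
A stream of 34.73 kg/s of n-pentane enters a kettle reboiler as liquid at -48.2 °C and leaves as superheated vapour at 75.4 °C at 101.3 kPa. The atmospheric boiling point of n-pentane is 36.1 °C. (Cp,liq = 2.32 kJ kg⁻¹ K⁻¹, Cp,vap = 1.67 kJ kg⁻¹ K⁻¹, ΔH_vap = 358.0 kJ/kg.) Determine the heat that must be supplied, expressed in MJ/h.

liquid -48.2→36.1 °C: 195.58 kJ/kg
vaporisation at 36.1 °C: 358 kJ/kg
vapour 36.1→75.4 °C: 65.631 kJ/kg
Δh = 195.58 + 358 + 65.631 = 619.21 kJ/kg
Q = ṁ·Δh = 34.73 kg/s × 619.21 kJ/kg = 21505 kJ/s
|Q| = 21505 kW = 77418 MJ/h

Q = 77400 MJ/h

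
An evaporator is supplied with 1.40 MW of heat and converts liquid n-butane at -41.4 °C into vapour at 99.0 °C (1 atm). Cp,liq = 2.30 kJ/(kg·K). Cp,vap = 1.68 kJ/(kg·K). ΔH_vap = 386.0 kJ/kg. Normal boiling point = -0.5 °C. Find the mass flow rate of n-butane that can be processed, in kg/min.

Δh = 2.30×(-0.5−-41.4) + 386.0 + 1.68×(99.0−-0.5) = 647.23 kJ/kg
Q = 1.40 MW = 1400 kJ/s = 84000 kJ/min
ṁ = Q/Δh = 84000 / 647.23 = 129.78 kg/min

ṁ = 130 kg/min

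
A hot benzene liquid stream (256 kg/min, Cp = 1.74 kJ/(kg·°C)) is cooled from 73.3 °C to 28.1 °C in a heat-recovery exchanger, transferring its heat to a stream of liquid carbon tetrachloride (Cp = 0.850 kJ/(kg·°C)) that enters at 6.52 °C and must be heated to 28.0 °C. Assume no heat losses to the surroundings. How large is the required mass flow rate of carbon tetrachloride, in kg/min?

ṁ_c = 1100 kg/min

Heat released by hot stream: Q = 256 × 1.74 × (73.3 − 28.1) = 20134 kJ/min
Energy balance on cold side (adiabatic exchanger): Q = ṁ_c·Cp_c·(T_c,out − T_c,in)
ṁ_c = 20134 / [0.850 × (28.0 − 6.52)] = 1102.7 kg/min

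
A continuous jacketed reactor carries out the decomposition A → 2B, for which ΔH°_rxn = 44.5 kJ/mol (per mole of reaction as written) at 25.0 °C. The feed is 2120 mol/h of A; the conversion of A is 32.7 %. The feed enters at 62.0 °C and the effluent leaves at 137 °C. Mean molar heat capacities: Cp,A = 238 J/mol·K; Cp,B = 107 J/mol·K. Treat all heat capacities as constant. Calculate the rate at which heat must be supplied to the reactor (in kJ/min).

Q_in = 1110 kJ/min

Extent of reaction ξ = 0.327 × 2120 = 693.24 mol/h
Reaction term: ξ·ΔH°_rxn = 693.24 × 44.5 = 30849 kJ/h
Sensible, feed 62.0→25 °C: -18669 kJ/h
Outlet flows (mol/h): A 1426.8, B 1386.5
Sensible, products 25→137 °C: 54647 kJ/h
Q = ΔH = 66828 kJ/h = 18.563 kW
Heat supplied = 1113.8 kJ/min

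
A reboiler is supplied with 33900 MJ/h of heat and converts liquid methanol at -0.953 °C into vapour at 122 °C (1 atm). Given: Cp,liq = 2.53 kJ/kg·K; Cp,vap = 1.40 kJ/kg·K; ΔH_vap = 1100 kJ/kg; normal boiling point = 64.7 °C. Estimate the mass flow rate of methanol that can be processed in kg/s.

ṁ = 6.99 kg/s

Δh = 2.53×(64.7−-0.953) + 1100 + 1.40×(122−64.7) = 1346.3 kJ/kg
Q = 33900 MJ/h = 9416.7 kJ/s = 9416.7 kJ/s
ṁ = Q/Δh = 9416.7 / 1346.3 = 6.9944 kg/s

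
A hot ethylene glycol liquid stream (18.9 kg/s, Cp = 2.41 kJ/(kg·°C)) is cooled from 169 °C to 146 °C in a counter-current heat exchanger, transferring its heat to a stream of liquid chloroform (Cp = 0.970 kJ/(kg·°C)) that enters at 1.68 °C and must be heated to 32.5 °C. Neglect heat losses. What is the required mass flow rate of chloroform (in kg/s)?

ṁ_c = 35.0 kg/s

Heat released by hot stream: Q = 18.9 × 2.41 × (169 − 146) = 1047.6 kJ/s
Energy balance on cold side (adiabatic exchanger): Q = ṁ_c·Cp_c·(T_c,out − T_c,in)
ṁ_c = 1047.6 / [0.970 × (32.5 − 1.68)] = 35.043 kg/s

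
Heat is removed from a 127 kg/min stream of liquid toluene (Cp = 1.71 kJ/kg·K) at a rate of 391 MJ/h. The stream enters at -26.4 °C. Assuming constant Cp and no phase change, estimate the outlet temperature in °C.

Q = 391 MJ/h = 6516.7 kJ/min
ΔT = Q/(ṁ·Cp) = 6516.7/(127×1.71) = 30.007 K
T_out = -26.4 − 30.007 = -56.407 °C

T_out = -56.4 °C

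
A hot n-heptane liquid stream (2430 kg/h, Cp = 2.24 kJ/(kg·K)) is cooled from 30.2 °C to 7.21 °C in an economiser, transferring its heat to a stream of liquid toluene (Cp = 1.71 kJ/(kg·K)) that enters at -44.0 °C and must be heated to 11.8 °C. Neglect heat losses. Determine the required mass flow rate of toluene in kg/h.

ṁ_c = 1310 kg/h

Heat released by hot stream: Q = 2430 × 2.24 × (30.2 − 7.21) = 125140 kJ/h
Energy balance on cold side (adiabatic exchanger): Q = ṁ_c·Cp_c·(T_c,out − T_c,in)
ṁ_c = 125140 / [1.71 × (11.8 − -44.0)] = 1311.5 kg/h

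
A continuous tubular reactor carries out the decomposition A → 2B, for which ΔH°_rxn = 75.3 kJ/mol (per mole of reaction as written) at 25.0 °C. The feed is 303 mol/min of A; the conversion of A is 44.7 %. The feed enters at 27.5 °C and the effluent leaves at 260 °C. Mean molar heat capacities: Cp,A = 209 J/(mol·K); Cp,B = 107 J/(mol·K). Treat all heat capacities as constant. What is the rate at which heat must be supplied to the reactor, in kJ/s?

Extent of reaction ξ = 0.447 × 303 = 135.44 mol/min
Reaction term: ξ·ΔH°_rxn = 135.44 × 75.3 = 10199 kJ/min
Sensible, feed 27.5→25 °C: -158.32 kJ/min
Outlet flows (mol/min): A 167.56, B 270.88
Sensible, products 25→260 °C: 15041 kJ/min
Q = ΔH = 25081 kJ/min = 418.02 kW
Heat supplied = 418.02 kJ/s

Q_in = 418 kJ/s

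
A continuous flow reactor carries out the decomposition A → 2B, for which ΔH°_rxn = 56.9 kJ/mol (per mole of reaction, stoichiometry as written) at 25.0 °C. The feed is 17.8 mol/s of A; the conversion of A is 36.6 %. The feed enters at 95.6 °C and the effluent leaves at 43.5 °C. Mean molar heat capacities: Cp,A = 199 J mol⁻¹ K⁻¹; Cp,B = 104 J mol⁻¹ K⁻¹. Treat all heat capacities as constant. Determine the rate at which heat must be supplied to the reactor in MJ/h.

Q_in = 674 MJ/h

Extent of reaction ξ = 0.366 × 17.8 = 6.5148 mol/s
Reaction term: ξ·ΔH°_rxn = 6.5148 × 56.9 = 370.69 kJ/s
Sensible, feed 95.6→25 °C: -250.08 kJ/s
Outlet flows (mol/s): A 11.285, B 13.03
Sensible, products 25→43.5 °C: 66.615 kJ/s
Q = ΔH = 187.23 kJ/s = 187.23 kW
Heat supplied = 674.02 MJ/h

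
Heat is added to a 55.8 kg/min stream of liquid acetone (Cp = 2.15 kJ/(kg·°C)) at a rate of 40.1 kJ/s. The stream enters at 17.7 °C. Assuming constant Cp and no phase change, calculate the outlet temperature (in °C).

Q = 40.1 kJ/s = 2406 kJ/min
ΔT = Q/(ṁ·Cp) = 2406/(55.8×2.15) = 20.055 K
T_out = 17.7 + 20.055 = 37.755 °C

T_out = 37.8 °C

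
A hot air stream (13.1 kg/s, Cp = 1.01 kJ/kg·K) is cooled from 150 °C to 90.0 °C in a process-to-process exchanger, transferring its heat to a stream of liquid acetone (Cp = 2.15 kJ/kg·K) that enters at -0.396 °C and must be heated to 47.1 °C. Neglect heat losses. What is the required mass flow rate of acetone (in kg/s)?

Heat released by hot stream: Q = 13.1 × 1.01 × (150 − 90.0) = 793.86 kJ/s
Energy balance on cold side (adiabatic exchanger): Q = ṁ_c·Cp_c·(T_c,out − T_c,in)
ṁ_c = 793.86 / [2.15 × (47.1 − -0.396)] = 7.7741 kg/s

ṁ_c = 7.77 kg/s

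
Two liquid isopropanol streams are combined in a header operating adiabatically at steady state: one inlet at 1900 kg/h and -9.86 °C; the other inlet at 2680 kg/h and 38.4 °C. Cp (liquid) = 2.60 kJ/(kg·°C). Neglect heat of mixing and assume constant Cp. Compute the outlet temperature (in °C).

T_out = 18.4 °C

Adiabatic, steady state ⇒ Σ ṁᵢCp,ᵢ(T_out − Tᵢ) = 0
T_out = Σ ṁᵢCp,ᵢTᵢ / Σ ṁᵢCp,ᵢ
      = 218860 / 11908 = 18.379 °C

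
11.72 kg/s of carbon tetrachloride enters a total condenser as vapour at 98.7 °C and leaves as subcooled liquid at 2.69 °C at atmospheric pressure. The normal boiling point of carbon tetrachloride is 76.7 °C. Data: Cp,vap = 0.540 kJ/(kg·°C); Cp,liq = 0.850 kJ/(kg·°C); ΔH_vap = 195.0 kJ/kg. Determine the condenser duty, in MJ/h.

Q_c = 11400 MJ/h

vapour 98.7→76.7 °C: -11.88 kJ/kg
condensation at 76.7 °C: -195 kJ/kg
liquid 76.7→2.69 °C: -62.909 kJ/kg
Δh = -11.88 + -195 + -62.909 = -269.79 kJ/kg
Q = ṁ·Δh = 11.72 kg/s × -269.79 kJ/kg = -3161.9 kJ/s
|Q| = 3161.9 kW = 11383 MJ/h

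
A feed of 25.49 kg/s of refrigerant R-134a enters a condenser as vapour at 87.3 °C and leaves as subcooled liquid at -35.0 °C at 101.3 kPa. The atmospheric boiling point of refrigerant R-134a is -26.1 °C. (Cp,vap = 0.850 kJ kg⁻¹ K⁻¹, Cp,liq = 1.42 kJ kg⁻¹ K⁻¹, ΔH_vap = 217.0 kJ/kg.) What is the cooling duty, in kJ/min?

vapour 87.3→-26.1 °C: -96.39 kJ/kg
condensation at -26.1 °C: -217 kJ/kg
liquid -26.1→-35.0 °C: -12.638 kJ/kg
Δh = -96.39 + -217 + -12.638 = -326.03 kJ/kg
Q = ṁ·Δh = 25.49 kg/s × -326.03 kJ/kg = -8310.5 kJ/s
|Q| = 8310.5 kW = 498630 kJ/min

Q_c = 499000 kJ/min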